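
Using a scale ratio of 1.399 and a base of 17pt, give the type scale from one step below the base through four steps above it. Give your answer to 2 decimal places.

12.15pt, 17.00pt, 23.78pt, 33.27pt, 46.55pt, 65.12pt

Step -1: 17.0 ÷ 1.399 = 12.15
Step 0: 17pt
Step 1: 17.0 × 1.399 = 23.78
Step 2: 17.0 × 1.399² = 33.27
Step 3: 17.0 × 1.399³ = 46.55
Step 4: 17.0 × 1.399⁴ = 65.12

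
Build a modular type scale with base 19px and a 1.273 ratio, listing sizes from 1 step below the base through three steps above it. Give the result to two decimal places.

Step -1: 19.0 ÷ 1.273 = 14.93
Step 0: 19px
Step 1: 19.0 × 1.273 = 24.19
Step 2: 19.0 × 1.273² = 30.79
Step 3: 19.0 × 1.273³ = 39.20

14.93px, 19.00px, 24.19px, 30.79px, 39.20px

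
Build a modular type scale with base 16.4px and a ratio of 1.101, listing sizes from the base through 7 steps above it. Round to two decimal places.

16.40px, 18.06px, 19.88px, 21.89px, 24.10px, 26.53px, 29.21px, 32.16px

Step 0: 16.4px
Step 1: 16.4 × 1.101 = 18.06
Step 2: 16.4 × 1.101² = 19.88
Step 3: 16.4 × 1.101³ = 21.89
Step 4: 16.4 × 1.101⁴ = 24.10
Step 5: 16.4 × 1.101⁵ = 26.53
Step 6: 16.4 × 1.101⁶ = 29.21
Step 7: 16.4 × 1.101⁷ = 32.16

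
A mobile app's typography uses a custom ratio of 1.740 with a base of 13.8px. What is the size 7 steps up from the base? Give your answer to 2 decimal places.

A modular type scale is a geometric sequence: sizeₙ = base × rⁿ.
13.8 × 1.740⁷ = 13.8 × 48.28861 ≈ 666.38

666.38px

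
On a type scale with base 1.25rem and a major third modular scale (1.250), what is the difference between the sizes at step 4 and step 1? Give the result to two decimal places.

1.49rem

Step 1: 1.25 × 1.250 = 1.5625rem
Step 4: 1.25 × 1.250⁴ = 3.0518rem
Difference: 3.0518 − 1.5625 = 1.4893rem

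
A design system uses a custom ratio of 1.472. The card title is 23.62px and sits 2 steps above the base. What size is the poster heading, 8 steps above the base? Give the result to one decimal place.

23.62 × 1.472⁶ = 23.62 × 10.17295 ≈ 240.285

240.3px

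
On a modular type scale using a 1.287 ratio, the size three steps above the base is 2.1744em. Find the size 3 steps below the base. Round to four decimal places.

0.4785em

Moving from step +3 to step -3 is 6 steps down, so divide by r⁶.
2.1744 ÷ 1.287⁶ = 2.1744 ÷ 4.54434 ≈ 0.4785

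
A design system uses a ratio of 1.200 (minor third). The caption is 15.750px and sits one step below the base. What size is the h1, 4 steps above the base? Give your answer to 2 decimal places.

39.19px

15.750 × 1.200⁵ = 15.750 × 2.48832 ≈ 39.191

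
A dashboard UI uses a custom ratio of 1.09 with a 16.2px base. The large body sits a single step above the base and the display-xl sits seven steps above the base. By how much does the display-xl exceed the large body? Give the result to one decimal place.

Step 1: 16.2 × 1.09 = 17.658px
Step 7: 16.2 × 1.09⁷ = 29.614px
Difference: 29.614 − 17.658 = 11.956px

12.0px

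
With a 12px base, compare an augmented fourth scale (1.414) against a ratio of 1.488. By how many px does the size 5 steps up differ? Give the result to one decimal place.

19.7px

Augmented fourth: 12.0 × 1.414⁵ = 67.831px
At 1.488: 12.0 × 1.488⁵ = 87.538px
Difference: 87.538 − 67.831 = 19.707px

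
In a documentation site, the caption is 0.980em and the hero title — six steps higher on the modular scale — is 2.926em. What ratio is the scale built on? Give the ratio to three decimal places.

1.200

The ratio satisfies 0.980 × r⁶ = 2.926, so r = (2.926 / 0.980)^(1/6).
r = 2.9857^(1/6) ≈ 1.2000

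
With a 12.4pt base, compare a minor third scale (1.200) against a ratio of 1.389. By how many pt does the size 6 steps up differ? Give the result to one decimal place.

Minor third: 12.4 × 1.200⁶ = 37.026pt
At 1.389: 12.4 × 1.389⁶ = 89.050pt
Difference: 89.050 − 37.026 = 52.024pt

52.0pt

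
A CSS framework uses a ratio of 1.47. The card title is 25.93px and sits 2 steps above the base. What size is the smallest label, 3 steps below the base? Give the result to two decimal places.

25.93 ÷ 1.47⁵ = 25.93 ÷ 6.86415 ≈ 3.778

3.78px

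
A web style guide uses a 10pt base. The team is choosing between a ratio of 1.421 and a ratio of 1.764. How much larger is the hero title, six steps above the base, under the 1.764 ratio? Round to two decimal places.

At 1.421: 10.0 × 1.421⁶ = 82.3312pt
At 1.764: 10.0 × 1.764⁶ = 301.2947pt
Difference: 301.2947 − 82.3312 = 218.9635pt

218.96pt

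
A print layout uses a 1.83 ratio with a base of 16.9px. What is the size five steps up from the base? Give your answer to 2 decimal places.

16.9 × 1.83⁵ = 16.9 × 20.52369 ≈ 346.85

346.85px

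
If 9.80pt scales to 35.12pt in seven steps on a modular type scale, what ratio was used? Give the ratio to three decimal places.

r⁷ = 35.12 / 9.80, so r = (35.12/9.80)^(1/7).
r = 3.5837^(1/7) ≈ 1.2000

1.200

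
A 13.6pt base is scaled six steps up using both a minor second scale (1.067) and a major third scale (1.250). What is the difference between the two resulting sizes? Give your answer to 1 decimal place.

Minor second: 13.6 × 1.067⁶ = 20.069pt
Major third: 13.6 × 1.250⁶ = 51.880pt
Difference: 51.880 − 20.069 = 31.811pt

31.8pt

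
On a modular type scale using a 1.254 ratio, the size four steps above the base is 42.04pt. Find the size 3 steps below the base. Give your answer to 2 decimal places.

8.62pt

42.04 ÷ 1.254⁷ = 42.04 ÷ 4.87621 ≈ 8.621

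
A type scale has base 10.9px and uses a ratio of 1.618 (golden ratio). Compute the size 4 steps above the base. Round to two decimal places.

10.9 × 1.618⁴ = 10.9 × 6.85353 ≈ 74.70

74.70px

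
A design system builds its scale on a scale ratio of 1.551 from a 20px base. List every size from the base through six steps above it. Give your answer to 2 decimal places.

Step 0: 20px
Step 1: 20.0 × 1.551 = 31.02
Step 2: 20.0 × 1.551² = 48.11
Step 3: 20.0 × 1.551³ = 74.62
Step 4: 20.0 × 1.551⁴ = 115.74
Step 5: 20.0 × 1.551⁵ = 179.51
Step 6: 20.0 × 1.551⁶ = 278.42

20.00px, 31.02px, 48.11px, 74.62px, 115.74px, 179.51px, 278.42px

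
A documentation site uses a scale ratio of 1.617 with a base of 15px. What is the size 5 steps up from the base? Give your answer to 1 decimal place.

Every step multiplies by the scale ratio.
15.0 × 1.617⁵ = 15.0 × 11.05478 ≈ 165.82

165.8px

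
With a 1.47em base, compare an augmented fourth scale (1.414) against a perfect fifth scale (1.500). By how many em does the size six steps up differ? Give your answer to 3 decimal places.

Augmented fourth: 1.47 × 1.414⁶ = 11.74935em
Perfect fifth: 1.47 × 1.500⁶ = 16.74422em
Difference: 16.74422 − 11.74935 = 4.99487em

4.995em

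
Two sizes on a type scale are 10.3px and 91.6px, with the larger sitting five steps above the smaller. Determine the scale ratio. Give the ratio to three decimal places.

1.548

The ratio satisfies 10.3 × r⁵ = 91.6, so r = (91.6 / 10.3)^(1/5).
r = 8.8932^(1/5) ≈ 1.5481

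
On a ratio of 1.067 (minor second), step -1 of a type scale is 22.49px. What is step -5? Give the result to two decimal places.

17.35px

22.49 ÷ 1.067⁴ = 22.49 ÷ 1.29616 ≈ 17.351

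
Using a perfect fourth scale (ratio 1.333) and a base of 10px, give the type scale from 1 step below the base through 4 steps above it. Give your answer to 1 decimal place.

Step -1: 10.0 ÷ 1.333 = 7.5
Step 0: 10px
Step 1: 10.0 × 1.333 = 13.3
Step 2: 10.0 × 1.333² = 17.8
Step 3: 10.0 × 1.333³ = 23.7
Step 4: 10.0 × 1.333⁴ = 31.6

7.5px, 10.0px, 13.3px, 17.8px, 23.7px, 31.6px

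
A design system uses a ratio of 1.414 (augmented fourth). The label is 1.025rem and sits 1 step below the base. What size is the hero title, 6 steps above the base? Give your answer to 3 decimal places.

The gap is 6 − (-1) = 7 steps, so the factor is 1.414^7.
1.025 × 1.414⁷ = 1.025 × 11.30175 ≈ 11.584

11.584rem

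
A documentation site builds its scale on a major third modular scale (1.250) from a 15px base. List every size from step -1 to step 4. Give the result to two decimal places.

Step -1: 15.0 ÷ 1.250 = 12.00
Step 0: 15px
Step 1: 15.0 × 1.250 = 18.75
Step 2: 15.0 × 1.250² = 23.44
Step 3: 15.0 × 1.250³ = 29.30
Step 4: 15.0 × 1.250⁴ = 36.62

12.00px, 15.00px, 18.75px, 23.44px, 29.30px, 36.62px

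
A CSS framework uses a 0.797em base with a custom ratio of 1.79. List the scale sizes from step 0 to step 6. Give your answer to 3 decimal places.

Step 0: 0.797em
Step 1: 0.797 × 1.79 = 1.427
Step 2: 0.797 × 1.79² = 2.554
Step 3: 0.797 × 1.79³ = 4.571
Step 4: 0.797 × 1.79⁴ = 8.182
Step 5: 0.797 × 1.79⁵ = 14.646
Step 6: 0.797 × 1.79⁶ = 26.217

0.797em, 1.427em, 2.554em, 4.571em, 8.182em, 14.646em, 26.217em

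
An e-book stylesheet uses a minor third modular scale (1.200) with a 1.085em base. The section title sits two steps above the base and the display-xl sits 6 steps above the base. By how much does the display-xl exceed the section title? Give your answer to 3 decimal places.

Step 2: 1.085 × 1.200² = 1.56240em
Step 6: 1.085 × 1.200⁶ = 3.23979em
Difference: 3.23979 − 1.56240 = 1.67739em

1.677em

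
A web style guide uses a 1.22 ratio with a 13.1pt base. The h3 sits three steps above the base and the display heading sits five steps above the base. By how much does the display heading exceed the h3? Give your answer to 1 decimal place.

11.6pt

Step 3: 13.1 × 1.22³ = 23.788pt
Step 5: 13.1 × 1.22⁵ = 35.405pt
Difference: 35.405 − 23.788 = 11.617pt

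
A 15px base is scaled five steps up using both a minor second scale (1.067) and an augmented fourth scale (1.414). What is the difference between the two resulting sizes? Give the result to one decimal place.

Minor second: 15.0 × 1.067⁵ = 20.745px
Augmented fourth: 15.0 × 1.414⁵ = 84.789px
Difference: 84.789 − 20.745 = 64.044px

64.0px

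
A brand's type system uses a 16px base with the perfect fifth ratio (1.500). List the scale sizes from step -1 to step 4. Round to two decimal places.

Step -1: 16.0 ÷ 1.500 = 10.67
Step 0: 16px
Step 1: 16.0 × 1.500 = 24.00
Step 2: 16.0 × 1.500² = 36.00
Step 3: 16.0 × 1.500³ = 54.00
Step 4: 16.0 × 1.500⁴ = 81.00

10.67px, 16.00px, 24.00px, 36.00px, 54.00px, 81.00px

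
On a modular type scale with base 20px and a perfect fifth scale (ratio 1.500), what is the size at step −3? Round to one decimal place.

5.9px

20.0 ÷ 1.500³ = 20.0 ÷ 3.37500 ≈ 5.93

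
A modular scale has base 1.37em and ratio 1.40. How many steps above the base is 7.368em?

5

1.40ⁿ = 7.368 / 1.37 = 5.3781
n = ln(5.3781) / ln(1.40) = 1.6823 / 0.3365 ≈ 5.00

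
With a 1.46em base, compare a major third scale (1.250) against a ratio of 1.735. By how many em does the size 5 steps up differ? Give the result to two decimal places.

Major third: 1.46 × 1.250⁵ = 4.4556em
At 1.735: 1.46 × 1.735⁵ = 22.9536em
Difference: 22.9536 − 4.4556 = 18.4980em

18.50em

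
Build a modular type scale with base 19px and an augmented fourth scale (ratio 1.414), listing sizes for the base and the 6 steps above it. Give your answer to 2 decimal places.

Step 0: 19px
Step 1: 19.0 × 1.414 = 26.87
Step 2: 19.0 × 1.414² = 37.99
Step 3: 19.0 × 1.414³ = 53.72
Step 4: 19.0 × 1.414⁴ = 75.95
Step 5: 19.0 × 1.414⁵ = 107.40
Step 6: 19.0 × 1.414⁶ = 151.86

19.00px, 26.87px, 37.99px, 53.72px, 75.95px, 107.40px, 151.86px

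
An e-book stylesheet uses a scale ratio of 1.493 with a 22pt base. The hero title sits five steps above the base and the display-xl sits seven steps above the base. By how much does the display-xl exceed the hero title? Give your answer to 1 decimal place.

200.6pt

Step 5: 22.0 × 1.493⁵ = 163.201pt
Step 7: 22.0 × 1.493⁷ = 363.782pt
Difference: 363.782 − 163.201 = 200.581pt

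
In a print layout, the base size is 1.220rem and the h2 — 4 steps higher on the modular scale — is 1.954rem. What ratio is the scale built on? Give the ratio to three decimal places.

1.125

r⁴ = 1.954 / 1.220, so r = (1.954/1.220)^(1/4).
r = 1.6016^(1/4) ≈ 1.1250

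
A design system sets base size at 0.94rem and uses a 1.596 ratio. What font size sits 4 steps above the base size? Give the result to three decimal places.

Every step multiplies by the scale ratio.
0.94 × 1.596⁴ = 0.94 × 6.48831 ≈ 6.099

6.099rem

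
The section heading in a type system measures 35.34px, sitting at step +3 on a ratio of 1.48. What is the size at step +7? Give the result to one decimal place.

35.34 × 1.48⁴ = 35.34 × 4.79785 ≈ 169.556

169.6px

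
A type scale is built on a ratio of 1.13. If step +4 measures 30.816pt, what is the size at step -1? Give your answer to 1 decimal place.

16.7pt

30.816 ÷ 1.13⁵ = 30.816 ÷ 1.84244 ≈ 16.726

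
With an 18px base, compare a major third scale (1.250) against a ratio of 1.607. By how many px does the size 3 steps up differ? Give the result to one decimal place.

Major third: 18.0 × 1.250³ = 35.156px
At 1.607: 18.0 × 1.607³ = 74.700px
Difference: 74.700 − 35.156 = 39.544px

39.5px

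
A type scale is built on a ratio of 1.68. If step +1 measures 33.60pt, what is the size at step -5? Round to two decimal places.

The gap is -5 − (1) = -6 steps, so the factor is 1.68^-6.
33.60 ÷ 1.68⁶ = 33.60 ÷ 22.48307 ≈ 1.494

1.49pt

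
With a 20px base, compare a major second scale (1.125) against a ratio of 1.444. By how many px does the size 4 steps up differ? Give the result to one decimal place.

54.9px

Major second: 20.0 × 1.125⁴ = 32.036px
At 1.444: 20.0 × 1.444⁴ = 86.956px
Difference: 86.956 − 32.036 = 54.920px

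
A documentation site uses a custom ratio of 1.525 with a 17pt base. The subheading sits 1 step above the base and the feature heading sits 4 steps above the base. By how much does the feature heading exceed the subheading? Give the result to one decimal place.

66.0pt

Step 1: 17.0 × 1.525 = 25.925pt
Step 4: 17.0 × 1.525⁴ = 91.945pt
Difference: 91.945 − 25.925 = 66.020pt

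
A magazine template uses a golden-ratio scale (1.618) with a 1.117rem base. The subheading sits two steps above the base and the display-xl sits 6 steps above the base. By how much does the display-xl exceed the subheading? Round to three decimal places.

Step 2: 1.117 × 1.618² = 2.92422rem
Step 6: 1.117 × 1.618⁶ = 20.04123rem
Difference: 20.04123 − 2.92422 = 17.11701rem

17.117rem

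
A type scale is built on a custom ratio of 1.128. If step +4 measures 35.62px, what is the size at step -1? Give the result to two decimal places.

The gap is -1 − (4) = -5 steps, so the factor is 1.128^-5.
35.62 ÷ 1.128⁵ = 35.62 ÷ 1.82619 ≈ 19.505

19.51px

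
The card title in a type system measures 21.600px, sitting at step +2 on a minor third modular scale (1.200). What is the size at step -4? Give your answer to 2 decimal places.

The gap is -4 − (2) = -6 steps, so the factor is 1.200^-6.
21.600 ÷ 1.200⁶ = 21.600 ÷ 2.98598 ≈ 7.234

7.23px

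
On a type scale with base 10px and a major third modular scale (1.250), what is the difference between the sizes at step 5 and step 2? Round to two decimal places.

Step 2: 10.0 × 1.250² = 15.6250px
Step 5: 10.0 × 1.250⁵ = 30.5176px
Difference: 30.5176 − 15.6250 = 14.8926px

14.89px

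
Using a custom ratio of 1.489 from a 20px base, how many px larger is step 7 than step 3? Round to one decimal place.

258.5px

Step 3: 20.0 × 1.489³ = 66.026px
Step 7: 20.0 × 1.489⁷ = 324.558px
Difference: 324.558 − 66.026 = 258.532px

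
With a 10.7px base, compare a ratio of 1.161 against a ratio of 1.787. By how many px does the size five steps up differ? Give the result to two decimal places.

At 1.161: 10.7 × 1.161⁵ = 22.5707px
At 1.787: 10.7 × 1.787⁵ = 194.9874px
Difference: 194.9874 − 22.5707 = 172.4167px

172.42px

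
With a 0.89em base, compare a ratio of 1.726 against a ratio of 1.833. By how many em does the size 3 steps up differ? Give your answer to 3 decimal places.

0.905em

At 1.726: 0.89 × 1.726³ = 4.57628em
At 1.833: 0.89 × 1.833³ = 5.48122em
Difference: 5.48122 − 4.57628 = 0.90494em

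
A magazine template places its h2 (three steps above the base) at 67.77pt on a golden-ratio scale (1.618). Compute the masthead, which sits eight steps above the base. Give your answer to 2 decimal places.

The gap is 8 − (3) = 5 steps, so the factor is 1.618^5.
67.77 × 1.618⁵ = 67.77 × 11.08901 ≈ 751.502

751.50pt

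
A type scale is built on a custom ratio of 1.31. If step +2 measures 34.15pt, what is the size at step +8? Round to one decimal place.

172.6pt

Moving from step +2 to step +8 is 6 steps up, so multiply by r⁶.
34.15 × 1.31⁶ = 34.15 × 5.05391 ≈ 172.591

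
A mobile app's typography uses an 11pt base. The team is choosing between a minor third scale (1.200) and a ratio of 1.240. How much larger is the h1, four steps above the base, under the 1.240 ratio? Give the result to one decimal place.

3.2pt

Minor third: 11.0 × 1.200⁴ = 22.810pt
At 1.240: 11.0 × 1.240⁴ = 26.006pt
Difference: 26.006 − 22.810 = 3.196pt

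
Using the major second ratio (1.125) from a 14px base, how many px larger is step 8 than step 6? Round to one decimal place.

7.5px

Step 6: 14.0 × 1.125⁶ = 28.382px
Step 8: 14.0 × 1.125⁸ = 35.921px
Difference: 35.921 − 28.382 = 7.539px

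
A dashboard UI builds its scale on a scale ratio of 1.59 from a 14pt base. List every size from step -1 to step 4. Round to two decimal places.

Step -1: 14.0 ÷ 1.59 = 8.81
Step 0: 14pt
Step 1: 14.0 × 1.59 = 22.26
Step 2: 14.0 × 1.59² = 35.39
Step 3: 14.0 × 1.59³ = 56.28
Step 4: 14.0 × 1.59⁴ = 89.48

8.81pt, 14.00pt, 22.26pt, 35.39pt, 56.28pt, 89.48pt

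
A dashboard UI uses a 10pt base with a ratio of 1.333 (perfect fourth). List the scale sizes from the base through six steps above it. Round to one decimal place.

10.0pt, 13.3pt, 17.8pt, 23.7pt, 31.6pt, 42.1pt, 56.1pt

Step 0: 10pt
Step 1: 10.0 × 1.333 = 13.3
Step 2: 10.0 × 1.333² = 17.8
Step 3: 10.0 × 1.333³ = 23.7
Step 4: 10.0 × 1.333⁴ = 31.6
Step 5: 10.0 × 1.333⁵ = 42.1
Step 6: 10.0 × 1.333⁶ = 56.1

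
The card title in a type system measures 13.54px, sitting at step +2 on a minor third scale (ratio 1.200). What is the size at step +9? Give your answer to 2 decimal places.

48.52px

13.54 × 1.200⁷ = 13.54 × 3.58318 ≈ 48.516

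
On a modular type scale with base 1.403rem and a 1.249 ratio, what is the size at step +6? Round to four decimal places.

1.403 × 1.249⁶ = 1.403 × 3.79642 ≈ 5.3264

5.3264rem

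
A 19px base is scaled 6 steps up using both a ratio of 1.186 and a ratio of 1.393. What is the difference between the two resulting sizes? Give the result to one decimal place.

85.9px

At 1.186: 19.0 × 1.186⁶ = 52.876px
At 1.393: 19.0 × 1.393⁶ = 138.823px
Difference: 138.823 − 52.876 = 85.947px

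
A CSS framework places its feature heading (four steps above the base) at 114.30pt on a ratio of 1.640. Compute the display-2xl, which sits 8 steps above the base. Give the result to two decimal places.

The gap is 8 − (4) = 4 steps, so the factor is 1.640^4.
114.30 × 1.640⁴ = 114.30 × 7.23395 ≈ 826.840

826.84pt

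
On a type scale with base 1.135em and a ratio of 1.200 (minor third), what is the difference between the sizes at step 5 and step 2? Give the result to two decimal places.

1.19em

Step 2: 1.135 × 1.200² = 1.6344em
Step 5: 1.135 × 1.200⁵ = 2.8242em
Difference: 2.8242 − 1.6344 = 1.1898em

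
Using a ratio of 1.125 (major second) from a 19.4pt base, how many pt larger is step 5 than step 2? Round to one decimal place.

Step 2: 19.4 × 1.125² = 24.553pt
Step 5: 19.4 × 1.125⁵ = 34.959pt
Difference: 34.959 − 24.553 = 10.406pt

10.4pt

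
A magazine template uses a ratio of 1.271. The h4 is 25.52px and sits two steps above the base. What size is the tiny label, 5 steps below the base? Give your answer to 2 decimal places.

4.76px

Moving from step +2 to step -5 is 7 steps down, so divide by r⁷.
25.52 ÷ 1.271⁷ = 25.52 ÷ 5.35820 ≈ 4.763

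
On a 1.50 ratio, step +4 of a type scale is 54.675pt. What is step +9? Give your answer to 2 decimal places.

415.19pt

54.675 × 1.50⁵ = 54.675 × 7.59375 ≈ 415.188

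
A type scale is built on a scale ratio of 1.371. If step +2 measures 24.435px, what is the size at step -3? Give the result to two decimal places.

Moving from step +2 to step -3 is 5 steps down, so divide by r⁵.
24.435 ÷ 1.371⁵ = 24.435 ÷ 4.84381 ≈ 5.045

5.04px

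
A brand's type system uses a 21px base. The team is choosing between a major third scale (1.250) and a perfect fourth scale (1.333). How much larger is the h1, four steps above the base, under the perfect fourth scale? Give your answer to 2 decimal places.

15.03px

Major third: 21.0 × 1.250⁴ = 51.2695px
Perfect fourth: 21.0 × 1.333⁴ = 66.3040px
Difference: 66.3040 − 51.2695 = 15.0345px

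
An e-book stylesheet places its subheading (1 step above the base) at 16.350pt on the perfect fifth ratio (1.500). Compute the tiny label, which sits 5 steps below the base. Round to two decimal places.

1.44pt

16.350 ÷ 1.500⁶ = 16.350 ÷ 11.39062 ≈ 1.435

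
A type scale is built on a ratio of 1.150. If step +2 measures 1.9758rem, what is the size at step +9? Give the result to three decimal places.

5.256rem

Moving from step +2 to step +9 is 7 steps up, so multiply by r⁷.
1.9758 × 1.150⁷ = 1.9758 × 2.66002 ≈ 5.256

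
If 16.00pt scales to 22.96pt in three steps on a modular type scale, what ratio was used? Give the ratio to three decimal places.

r³ = 22.96 / 16.00, so r = (22.96/16.00)^(1/3).
r = 1.4350^(1/3) ≈ 1.1279

1.128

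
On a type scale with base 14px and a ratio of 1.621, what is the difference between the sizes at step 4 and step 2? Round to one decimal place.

59.9px

Step 2: 14.0 × 1.621² = 36.787px
Step 4: 14.0 × 1.621⁴ = 96.663px
Difference: 96.663 − 36.787 = 59.876px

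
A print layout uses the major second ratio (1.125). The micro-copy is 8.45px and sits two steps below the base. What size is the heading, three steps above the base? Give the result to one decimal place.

15.2px

The gap is 3 − (-2) = 5 steps, so the factor is 1.125^5.
8.45 × 1.125⁵ = 8.45 × 1.80203 ≈ 15.227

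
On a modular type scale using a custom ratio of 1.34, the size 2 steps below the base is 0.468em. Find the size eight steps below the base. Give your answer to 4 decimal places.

0.0808em

0.468 ÷ 1.34⁶ = 0.468 ÷ 5.78934 ≈ 0.0808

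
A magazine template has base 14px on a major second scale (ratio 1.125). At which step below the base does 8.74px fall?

4

1.125ⁿ = 14 / 8.74 = 1.6018
n = ln(1.6018) / ln(1.125) = 0.4711 / 0.1178 ≈ 4.00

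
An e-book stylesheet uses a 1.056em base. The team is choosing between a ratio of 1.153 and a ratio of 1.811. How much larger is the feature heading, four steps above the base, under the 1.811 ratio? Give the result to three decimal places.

9.493em

At 1.153: 1.056 × 1.153⁴ = 1.86630em
At 1.811: 1.056 × 1.811⁴ = 11.35894em
Difference: 11.35894 − 1.86630 = 9.49264em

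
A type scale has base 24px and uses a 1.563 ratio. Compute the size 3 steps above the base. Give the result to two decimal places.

A modular type scale is a geometric sequence: sizeₙ = base × rⁿ.
24.0 × 1.563³ = 24.0 × 3.81836 ≈ 91.64

91.64px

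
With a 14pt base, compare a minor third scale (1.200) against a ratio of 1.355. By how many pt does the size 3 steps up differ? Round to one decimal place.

10.6pt

Minor third: 14.0 × 1.200³ = 24.192pt
At 1.355: 14.0 × 1.355³ = 34.829pt
Difference: 34.829 − 24.192 = 10.637pt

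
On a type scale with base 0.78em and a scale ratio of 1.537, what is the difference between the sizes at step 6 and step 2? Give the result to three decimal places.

Step 2: 0.78 × 1.537² = 1.84265em
Step 6: 0.78 × 1.537⁶ = 10.28343em
Difference: 10.28343 − 1.84265 = 8.44078em

8.441em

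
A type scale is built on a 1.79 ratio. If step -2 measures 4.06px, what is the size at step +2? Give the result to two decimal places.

The gap is 2 − (-2) = 4 steps, so the factor is 1.79^4.
4.06 × 1.79⁴ = 4.06 × 10.26626 ≈ 41.681

41.68px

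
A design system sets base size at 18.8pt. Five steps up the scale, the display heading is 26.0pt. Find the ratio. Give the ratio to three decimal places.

r⁵ = 26.0 / 18.8, so r = (26.0/18.8)^(1/5).
r = 1.3830^(1/5) ≈ 1.0670

1.067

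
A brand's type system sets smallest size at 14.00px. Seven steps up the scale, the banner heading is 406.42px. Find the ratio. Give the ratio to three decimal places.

The ratio satisfies 14.00 × r⁷ = 406.42, so r = (406.42 / 14.00)^(1/7).
r = 29.0300^(1/7) ≈ 1.6180

1.618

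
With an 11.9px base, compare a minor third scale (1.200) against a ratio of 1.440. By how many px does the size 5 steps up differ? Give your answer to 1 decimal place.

Minor third: 11.9 × 1.200⁵ = 29.611px
At 1.440: 11.9 × 1.440⁵ = 73.682px
Difference: 73.682 − 29.611 = 44.071px

44.1px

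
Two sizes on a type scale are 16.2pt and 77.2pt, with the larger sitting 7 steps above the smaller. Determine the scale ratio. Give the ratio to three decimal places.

The ratio satisfies 16.2 × r⁷ = 77.2, so r = (77.2 / 16.2)^(1/7).
r = 4.7654^(1/7) ≈ 1.2499

1.250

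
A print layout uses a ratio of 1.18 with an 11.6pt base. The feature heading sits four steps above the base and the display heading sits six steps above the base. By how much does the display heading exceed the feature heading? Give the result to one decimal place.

8.8pt

Step 4: 11.6 × 1.18⁴ = 22.490pt
Step 6: 11.6 × 1.18⁶ = 31.315pt
Difference: 31.315 − 22.490 = 8.825pt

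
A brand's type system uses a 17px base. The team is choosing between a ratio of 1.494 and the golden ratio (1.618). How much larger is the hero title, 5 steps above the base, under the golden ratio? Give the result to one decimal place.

At 1.494: 17.0 × 1.494⁵ = 126.532px
Golden ratio: 17.0 × 1.618⁵ = 188.513px
Difference: 188.513 − 126.532 = 61.981px

62.0px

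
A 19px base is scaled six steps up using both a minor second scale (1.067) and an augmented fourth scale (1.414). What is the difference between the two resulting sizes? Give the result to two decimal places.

123.82px

Minor second: 19.0 × 1.067⁶ = 28.0376px
Augmented fourth: 19.0 × 1.414⁶ = 151.8623px
Difference: 151.8623 − 28.0376 = 123.8247px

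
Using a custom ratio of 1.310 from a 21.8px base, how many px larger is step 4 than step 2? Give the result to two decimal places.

Step 2: 21.8 × 1.310² = 37.4110px
Step 4: 21.8 × 1.310⁴ = 64.2010px
Difference: 64.2010 − 37.4110 = 26.7900px

26.79px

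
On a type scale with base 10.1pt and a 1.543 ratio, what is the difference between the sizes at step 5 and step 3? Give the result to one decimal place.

51.2pt

Step 3: 10.1 × 1.543³ = 37.104pt
Step 5: 10.1 × 1.543⁵ = 88.339pt
Difference: 88.339 − 37.104 = 51.235pt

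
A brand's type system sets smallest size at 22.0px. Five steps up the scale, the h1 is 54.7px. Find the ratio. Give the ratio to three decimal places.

The ratio satisfies 22.0 × r⁵ = 54.7, so r = (54.7 / 22.0)^(1/5).
r = 2.4864^(1/5) ≈ 1.1998

1.200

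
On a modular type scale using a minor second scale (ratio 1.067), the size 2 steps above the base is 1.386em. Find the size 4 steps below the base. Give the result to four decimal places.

1.386 ÷ 1.067⁶ = 1.386 ÷ 1.47566 ≈ 0.9392

0.9392em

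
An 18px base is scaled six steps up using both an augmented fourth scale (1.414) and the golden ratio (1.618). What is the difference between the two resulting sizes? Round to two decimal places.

Augmented fourth: 18.0 × 1.414⁶ = 143.8696px
Golden ratio: 18.0 × 1.618⁶ = 322.9562px
Difference: 322.9562 − 143.8696 = 179.0866px

179.09px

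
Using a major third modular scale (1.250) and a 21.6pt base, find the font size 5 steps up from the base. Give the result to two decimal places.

65.92pt

21.6 × 1.250⁵ = 21.6 × 3.05176 ≈ 65.92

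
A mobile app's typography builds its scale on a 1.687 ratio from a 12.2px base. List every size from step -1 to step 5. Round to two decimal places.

7.23px, 12.20px, 20.58px, 34.72px, 58.57px, 98.81px, 166.70px

Step -1: 12.2 ÷ 1.687 = 7.23
Step 0: 12.2px
Step 1: 12.2 × 1.687 = 20.58
Step 2: 12.2 × 1.687² = 34.72
Step 3: 12.2 × 1.687³ = 58.57
Step 4: 12.2 × 1.687⁴ = 98.81
Step 5: 12.2 × 1.687⁵ = 166.70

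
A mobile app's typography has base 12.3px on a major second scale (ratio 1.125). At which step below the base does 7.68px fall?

1.125ⁿ = 12.3 / 7.68 = 1.6016
n = ln(1.6016) / ln(1.125) = 0.4710 / 0.1178 ≈ 4.00

4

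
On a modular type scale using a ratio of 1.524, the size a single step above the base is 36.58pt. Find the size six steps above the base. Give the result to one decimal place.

Moving from step +1 to step +6 is 5 steps up, so multiply by r⁵.
36.58 × 1.524⁵ = 36.58 × 8.22100 ≈ 300.724

300.7pt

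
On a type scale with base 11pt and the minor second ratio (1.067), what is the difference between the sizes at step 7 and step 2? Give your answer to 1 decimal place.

Step 2: 11.0 × 1.067² = 12.523pt
Step 7: 11.0 × 1.067⁷ = 17.320pt
Difference: 17.320 − 12.523 = 4.797pt

4.8pt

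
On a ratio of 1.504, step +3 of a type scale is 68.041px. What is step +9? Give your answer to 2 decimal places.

787.51px

The gap is 9 − (3) = 6 steps, so the factor is 1.504^6.
68.041 × 1.504⁶ = 68.041 × 11.57409 ≈ 787.513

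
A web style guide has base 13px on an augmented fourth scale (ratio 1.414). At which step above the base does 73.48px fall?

5

1.414ⁿ = 73.48 / 13 = 5.6523
n = ln(5.6523) / ln(1.414) = 1.7321 / 0.3464 ≈ 5.00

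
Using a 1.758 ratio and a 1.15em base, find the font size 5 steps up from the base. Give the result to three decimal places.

1.15 × 1.758⁵ = 1.15 × 16.79169 ≈ 19.310

19.310em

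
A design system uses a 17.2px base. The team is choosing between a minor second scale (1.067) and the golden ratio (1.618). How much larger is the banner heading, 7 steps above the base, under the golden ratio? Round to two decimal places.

472.24px

Minor second: 17.2 × 1.067⁷ = 27.0819px
Golden ratio: 17.2 × 1.618⁷ = 499.3190px
Difference: 499.3190 − 27.0819 = 472.2371px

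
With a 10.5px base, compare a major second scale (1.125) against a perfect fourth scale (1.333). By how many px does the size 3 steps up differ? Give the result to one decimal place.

9.9px

Major second: 10.5 × 1.125³ = 14.950px
Perfect fourth: 10.5 × 1.333³ = 24.870px
Difference: 24.870 − 14.950 = 9.920px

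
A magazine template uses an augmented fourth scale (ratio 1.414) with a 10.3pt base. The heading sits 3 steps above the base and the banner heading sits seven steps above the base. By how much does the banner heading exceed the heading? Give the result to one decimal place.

87.3pt

Step 3: 10.3 × 1.414³ = 29.120pt
Step 7: 10.3 × 1.414⁷ = 116.408pt
Difference: 116.408 − 29.120 = 87.288pt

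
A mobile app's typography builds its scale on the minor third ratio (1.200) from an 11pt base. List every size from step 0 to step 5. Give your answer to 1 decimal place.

11.0pt, 13.2pt, 15.8pt, 19.0pt, 22.8pt, 27.4pt

Step 0: 11pt
Step 1: 11.0 × 1.200 = 13.2
Step 2: 11.0 × 1.200² = 15.8
Step 3: 11.0 × 1.200³ = 19.0
Step 4: 11.0 × 1.200⁴ = 22.8
Step 5: 11.0 × 1.200⁵ = 27.4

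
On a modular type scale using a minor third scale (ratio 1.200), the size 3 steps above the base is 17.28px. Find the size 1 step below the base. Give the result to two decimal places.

8.33px

Moving from step +3 to step -1 is 4 steps down, so divide by r⁴.
17.28 ÷ 1.200⁴ = 17.28 ÷ 2.07360 ≈ 8.333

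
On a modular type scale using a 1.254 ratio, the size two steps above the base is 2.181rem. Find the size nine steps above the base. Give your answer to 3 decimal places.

Moving from step +2 to step +9 is 7 steps up, so multiply by r⁷.
2.181 × 1.254⁷ = 2.181 × 4.87621 ≈ 10.635

10.635rem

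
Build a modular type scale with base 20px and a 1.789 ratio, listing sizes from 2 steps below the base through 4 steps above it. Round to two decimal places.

Step -2: 20.0 ÷ 1.789² = 6.25
Step -1: 20.0 ÷ 1.789 = 11.18
Step 0: 20px
Step 1: 20.0 × 1.789 = 35.78
Step 2: 20.0 × 1.789² = 64.01
Step 3: 20.0 × 1.789³ = 114.51
Step 4: 20.0 × 1.789⁴ = 204.87

6.25px, 11.18px, 20.00px, 35.78px, 64.01px, 114.51px, 204.87px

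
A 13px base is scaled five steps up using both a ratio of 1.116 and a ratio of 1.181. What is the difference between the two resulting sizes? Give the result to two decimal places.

7.36px

At 1.116: 13.0 × 1.116⁵ = 22.5042px
At 1.181: 13.0 × 1.181⁵ = 29.8671px
Difference: 29.8671 − 22.5042 = 7.3629px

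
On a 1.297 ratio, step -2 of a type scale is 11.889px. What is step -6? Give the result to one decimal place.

11.889 ÷ 1.297⁴ = 11.889 ÷ 2.82983 ≈ 4.201

4.2px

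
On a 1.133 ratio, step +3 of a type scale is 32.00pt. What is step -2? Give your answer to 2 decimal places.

17.14pt

Moving from step +3 to step -2 is 5 steps down, so divide by r⁵.
32.00 ÷ 1.133⁵ = 32.00 ÷ 1.86702 ≈ 17.140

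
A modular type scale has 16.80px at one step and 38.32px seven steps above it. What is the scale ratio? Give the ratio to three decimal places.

1.125

The ratio satisfies 16.80 × r⁷ = 38.32, so r = (38.32 / 16.80)^(1/7).
r = 2.2810^(1/7) ≈ 1.1250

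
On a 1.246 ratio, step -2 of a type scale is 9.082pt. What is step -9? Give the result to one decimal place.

Moving from step -2 to step -9 is 7 steps down, so divide by r⁷.
9.082 ÷ 1.246⁷ = 9.082 ÷ 4.66258 ≈ 1.948

1.9pt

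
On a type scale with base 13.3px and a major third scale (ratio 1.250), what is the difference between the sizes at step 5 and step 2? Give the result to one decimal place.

19.8px

Step 2: 13.3 × 1.250² = 20.781px
Step 5: 13.3 × 1.250⁵ = 40.588px
Difference: 40.588 − 20.781 = 19.807px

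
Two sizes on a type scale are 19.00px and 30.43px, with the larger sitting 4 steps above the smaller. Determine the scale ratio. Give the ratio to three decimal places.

r⁴ = 30.43 / 19.00, so r = (30.43/19.00)^(1/4).
r = 1.6016^(1/4) ≈ 1.1250

1.125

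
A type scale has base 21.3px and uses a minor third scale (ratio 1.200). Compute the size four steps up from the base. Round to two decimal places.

44.17px

A modular type scale is a geometric sequence: sizeₙ = base × rⁿ.
21.3 × 1.200⁴ = 21.3 × 2.07360 ≈ 44.17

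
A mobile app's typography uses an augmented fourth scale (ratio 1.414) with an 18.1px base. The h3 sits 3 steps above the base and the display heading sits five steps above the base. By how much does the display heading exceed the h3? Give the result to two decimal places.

Step 3: 18.1 × 1.414³ = 51.1713px
Step 5: 18.1 × 1.414⁵ = 102.3118px
Difference: 102.3118 − 51.1713 = 51.1405px

51.14px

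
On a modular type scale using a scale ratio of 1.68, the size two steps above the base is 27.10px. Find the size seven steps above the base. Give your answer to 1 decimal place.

Moving from step +2 to step +7 is 5 steps up, so multiply by r⁵.
27.10 × 1.68⁵ = 27.10 × 13.38278 ≈ 362.673

362.7px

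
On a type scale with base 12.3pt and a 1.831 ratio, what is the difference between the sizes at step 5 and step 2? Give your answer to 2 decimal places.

211.90pt

Step 2: 12.3 × 1.831² = 41.2365pt
Step 5: 12.3 × 1.831⁵ = 253.1319pt
Difference: 253.1319 − 41.2365 = 211.8954pt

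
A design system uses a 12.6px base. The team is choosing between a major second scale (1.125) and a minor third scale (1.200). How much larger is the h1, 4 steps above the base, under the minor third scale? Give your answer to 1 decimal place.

5.9px

Major second: 12.6 × 1.125⁴ = 20.183px
Minor third: 12.6 × 1.200⁴ = 26.127px
Difference: 26.127 − 20.183 = 5.944px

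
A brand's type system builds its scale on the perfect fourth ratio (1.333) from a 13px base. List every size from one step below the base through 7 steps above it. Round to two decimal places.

Step -1: 13.0 ÷ 1.333 = 9.75
Step 0: 13px
Step 1: 13.0 × 1.333 = 17.33
Step 2: 13.0 × 1.333² = 23.10
Step 3: 13.0 × 1.333³ = 30.79
Step 4: 13.0 × 1.333⁴ = 41.05
Step 5: 13.0 × 1.333⁵ = 54.71
Step 6: 13.0 × 1.333⁶ = 72.93
Step 7: 13.0 × 1.333⁷ = 97.22

9.75px, 13.00px, 17.33px, 23.10px, 30.79px, 41.05px, 54.71px, 72.93px, 97.22px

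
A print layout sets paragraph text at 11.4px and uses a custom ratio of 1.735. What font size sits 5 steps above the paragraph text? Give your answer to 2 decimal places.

179.23px

Each step on a modular scale multiplies by the ratio, so the size n steps from the base is base × ratioⁿ.
11.4 × 1.735⁵ = 11.4 × 15.72162 ≈ 179.23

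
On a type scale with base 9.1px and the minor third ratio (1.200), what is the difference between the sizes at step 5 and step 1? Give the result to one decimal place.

Step 1: 9.1 × 1.200 = 10.920px
Step 5: 9.1 × 1.200⁵ = 22.644px
Difference: 22.644 − 10.920 = 11.724px

11.7px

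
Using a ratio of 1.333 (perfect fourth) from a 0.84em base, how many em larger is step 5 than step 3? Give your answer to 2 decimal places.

Step 3: 0.84 × 1.333³ = 1.9896em
Step 5: 0.84 × 1.333⁵ = 3.5353em
Difference: 3.5353 − 1.9896 = 1.5457em

1.55em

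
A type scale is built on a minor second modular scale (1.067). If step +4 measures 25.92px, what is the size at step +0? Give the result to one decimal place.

20.0px

The gap is 0 − (4) = -4 steps, so the factor is 1.067^-4.
25.92 ÷ 1.067⁴ = 25.92 ÷ 1.29616 ≈ 19.998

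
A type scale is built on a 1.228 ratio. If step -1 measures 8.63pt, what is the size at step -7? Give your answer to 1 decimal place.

8.63 ÷ 1.228⁶ = 8.63 ÷ 3.42918 ≈ 2.517

2.5pt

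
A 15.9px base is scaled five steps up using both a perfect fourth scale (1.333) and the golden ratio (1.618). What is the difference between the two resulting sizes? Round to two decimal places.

Perfect fourth: 15.9 × 1.333⁵ = 66.9188px
Golden ratio: 15.9 × 1.618⁵ = 176.3152px
Difference: 176.3152 − 66.9188 = 109.3964px

109.40px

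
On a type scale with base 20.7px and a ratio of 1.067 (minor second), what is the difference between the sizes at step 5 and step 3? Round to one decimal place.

Step 3: 20.7 × 1.067³ = 25.146px
Step 5: 20.7 × 1.067⁵ = 28.628px
Difference: 28.628 − 25.146 = 3.482px

3.5px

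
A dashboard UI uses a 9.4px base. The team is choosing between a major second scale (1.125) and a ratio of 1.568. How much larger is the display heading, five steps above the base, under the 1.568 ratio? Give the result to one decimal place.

72.2px

Major second: 9.4 × 1.125⁵ = 16.939px
At 1.568: 9.4 × 1.568⁵ = 89.096px
Difference: 89.096 − 16.939 = 72.157px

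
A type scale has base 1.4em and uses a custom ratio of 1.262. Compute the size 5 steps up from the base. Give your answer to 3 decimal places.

4.482em

Every step multiplies by the scale ratio.
1.4 × 1.262⁵ = 1.4 × 3.20108 ≈ 4.482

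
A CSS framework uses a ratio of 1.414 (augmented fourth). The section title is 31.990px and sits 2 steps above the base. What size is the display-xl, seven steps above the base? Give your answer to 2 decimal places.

180.83px

The gap is 7 − (2) = 5 steps, so the factor is 1.414^5.
31.990 × 1.414⁵ = 31.990 × 5.65258 ≈ 180.826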